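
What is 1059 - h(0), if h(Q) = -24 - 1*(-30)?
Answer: 1053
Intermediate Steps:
h(Q) = 6 (h(Q) = -24 + 30 = 6)
1059 - h(0) = 1059 - 1*6 = 1059 - 6 = 1053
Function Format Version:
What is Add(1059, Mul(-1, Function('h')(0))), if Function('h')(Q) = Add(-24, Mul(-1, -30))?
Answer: 1053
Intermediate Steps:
Function('h')(Q) = 6 (Function('h')(Q) = Add(-24, 30) = 6)
Add(1059, Mul(-1, Function('h')(0))) = Add(1059, Mul(-1, 6)) = Add(1059, -6) = 1053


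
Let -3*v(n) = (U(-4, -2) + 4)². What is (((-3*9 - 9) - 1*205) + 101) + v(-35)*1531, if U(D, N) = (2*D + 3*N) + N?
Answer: -73628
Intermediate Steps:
U(D, N) = 2*D + 4*N
v(n) = -48 (v(n) = -((2*(-4) + 4*(-2)) + 4)²/3 = -((-8 - 8) + 4)²/3 = -(-16 + 4)²/3 = -⅓*(-12)² = -⅓*144 = -48)
(((-3*9 - 9) - 1*205) + 101) + v(-35)*1531 = (((-3*9 - 9) - 1*205) + 101) - 48*1531 = (((-27 - 9) - 205) + 101) - 73488 = ((-36 - 205) + 101) - 73488 = (-241 + 101) - 73488 = -140 - 73488 = -73628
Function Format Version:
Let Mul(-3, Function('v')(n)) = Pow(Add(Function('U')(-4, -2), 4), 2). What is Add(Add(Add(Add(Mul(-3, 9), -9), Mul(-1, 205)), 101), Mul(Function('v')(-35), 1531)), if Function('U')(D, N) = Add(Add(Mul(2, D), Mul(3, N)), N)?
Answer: -73628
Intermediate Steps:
Function('U')(D, N) = Add(Mul(2, D), Mul(4, N))
Function('v')(n) = -48 (Function('v')(n) = Mul(Rational(-1, 3), Pow(Add(Add(Mul(2, -4), Mul(4, -2)), 4), 2)) = Mul(Rational(-1, 3), Pow(Add(Add(-8, -8), 4), 2)) = Mul(Rational(-1, 3), Pow(Add(-16, 4), 2)) = Mul(Rational(-1, 3), Pow(-12, 2)) = Mul(Rational(-1, 3), 144) = -48)
Add(Add(Add(Add(Mul(-3, 9), -9), Mul(-1, 205)), 101), Mul(Function('v')(-35), 1531)) = Add(Add(Add(Add(Mul(-3, 9), -9), Mul(-1, 205)), 101), Mul(-48, 1531)) = Add(Add(Add(Add(-27, -9), -205), 101), -73488) = Add(Add(Add(-36, -205), 101), -73488) = Add(Add(-241, 101), -73488) = Add(-140, -73488) = -73628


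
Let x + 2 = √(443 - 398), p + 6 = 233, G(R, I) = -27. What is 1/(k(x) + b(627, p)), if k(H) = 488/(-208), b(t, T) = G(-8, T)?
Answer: -26/763 ≈ -0.034076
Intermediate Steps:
p = 227 (p = -6 + 233 = 227)
b(t, T) = -27
x = -2 + 3*√5 (x = -2 + √(443 - 398) = -2 + √45 = -2 + 3*√5 ≈ 4.7082)
k(H) = -61/26 (k(H) = 488*(-1/208) = -61/26)
1/(k(x) + b(627, p)) = 1/(-61/26 - 27) = 1/(-763/26) = -26/763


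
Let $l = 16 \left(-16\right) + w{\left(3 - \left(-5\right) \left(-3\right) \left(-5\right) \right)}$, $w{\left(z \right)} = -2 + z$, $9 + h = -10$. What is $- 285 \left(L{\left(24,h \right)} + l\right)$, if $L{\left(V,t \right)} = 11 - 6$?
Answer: $49875$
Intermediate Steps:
$h = -19$ ($h = -9 - 10 = -19$)
$L{\left(V,t \right)} = 5$
$l = -180$ ($l = 16 \left(-16\right) - \left(-1 + \left(-5\right) \left(-3\right) \left(-5\right)\right) = -256 - \left(-1 - 75\right) = -256 + \left(-2 + \left(3 - -75\right)\right) = -256 + \left(-2 + \left(3 + 75\right)\right) = -256 + \left(-2 + 78\right) = -256 + 76 = -180$)
$- 285 \left(L{\left(24,h \right)} + l\right) = - 285 \left(5 - 180\right) = \left(-285\right) \left(-175\right) = 49875$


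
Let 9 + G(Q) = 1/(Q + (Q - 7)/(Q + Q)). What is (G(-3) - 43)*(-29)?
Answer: 6119/4 ≈ 1529.8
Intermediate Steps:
G(Q) = -9 + 1/(Q + (-7 + Q)/(2*Q)) (G(Q) = -9 + 1/(Q + (Q - 7)/(Q + Q)) = -9 + 1/(Q + (-7 + Q)/((2*Q))) = -9 + 1/(Q + (-7 + Q)*(1/(2*Q))) = -9 + 1/(Q + (-7 + Q)/(2*Q)))
(G(-3) - 43)*(-29) = ((63 - 18*(-3)**2 - 7*(-3))/(-7 - 3 + 2*(-3)**2) - 43)*(-29) = ((63 - 18*9 + 21)/(-7 - 3 + 2*9) - 43)*(-29) = ((63 - 162 + 21)/(-7 - 3 + 18) - 43)*(-29) = (-78/8 - 43)*(-29) = ((1/8)*(-78) - 43)*(-29) = (-39/4 - 43)*(-29) = -211/4*(-29) = 6119/4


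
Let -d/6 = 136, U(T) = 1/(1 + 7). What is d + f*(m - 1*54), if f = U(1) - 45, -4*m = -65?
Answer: 28097/32 ≈ 878.03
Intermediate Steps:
m = 65/4 (m = -1/4*(-65) = 65/4 ≈ 16.250)
U(T) = 1/8
f = -359/8 (f = 1/8 - 45 = -359/8 ≈ -44.875)
d = -816 (d = -6*136 = -816)
d + f*(m - 1*54) = -816 - 359*(65/4 - 1*54)/8 = -816 - 359*(65/4 - 54)/8 = -816 - 359/8*(-151/4) = -816 + 54209/32 = 28097/32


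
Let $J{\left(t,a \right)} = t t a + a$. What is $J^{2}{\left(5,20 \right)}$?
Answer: $270400$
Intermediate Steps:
$J{\left(t,a \right)} = a + a t^{2}$ ($J{\left(t,a \right)} = t^{2} a + a = a t^{2} + a = a + a t^{2}$)
$J^{2}{\left(5,20 \right)} = \left(20 \left(1 + 5^{2}\right)\right)^{2} = \left(20 \left(1 + 25\right)\right)^{2} = \left(20 \cdot 26\right)^{2} = 520^{2} = 270400$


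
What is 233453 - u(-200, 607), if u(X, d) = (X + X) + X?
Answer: 234053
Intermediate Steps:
u(X, d) = 3*X (u(X, d) = 2*X + X = 3*X)
233453 - u(-200, 607) = 233453 - 3*(-200) = 233453 - 1*(-600) = 233453 + 600 = 234053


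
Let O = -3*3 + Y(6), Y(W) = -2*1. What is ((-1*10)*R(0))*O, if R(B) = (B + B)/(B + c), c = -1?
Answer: 0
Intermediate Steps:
Y(W) = -2
O = -11 (O = -3*3 - 2 = -9 - 2 = -11)
R(B) = 2*B/(-1 + B) (R(B) = (B + B)/(B - 1) = (2*B)/(-1 + B) = 2*B/(-1 + B))
((-1*10)*R(0))*O = ((-1*10)*(2*0/(-1 + 0)))*(-11) = -20*0/(-1)*(-11) = -20*0*(-1)*(-11) = -10*0*(-11) = 0*(-11) = 0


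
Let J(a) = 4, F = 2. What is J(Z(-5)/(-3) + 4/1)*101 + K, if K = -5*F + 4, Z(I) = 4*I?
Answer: 398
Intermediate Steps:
K = -6 (K = -5*2 + 4 = -10 + 4 = -6)
J(Z(-5)/(-3) + 4/1)*101 + K = 4*101 - 6 = 404 - 6 = 398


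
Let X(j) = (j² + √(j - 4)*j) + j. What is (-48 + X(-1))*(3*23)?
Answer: -3312 - 69*I*√5 ≈ -3312.0 - 154.29*I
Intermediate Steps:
X(j) = j + j² + j*√(-4 + j) (X(j) = (j² + √(-4 + j)*j) + j = (j² + j*√(-4 + j)) + j = j + j² + j*√(-4 + j))
(-48 + X(-1))*(3*23) = (-48 - (1 - 1 + √(-4 - 1)))*(3*23) = (-48 - (1 - 1 + √(-5)))*69 = (-48 - (1 - 1 + I*√5))*69 = (-48 - I*√5)*69 = -3312 - 69*I*√5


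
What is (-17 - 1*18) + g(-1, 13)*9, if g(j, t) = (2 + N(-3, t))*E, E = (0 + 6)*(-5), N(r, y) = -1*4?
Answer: 505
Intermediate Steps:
N(r, y) = -4
E = -30 (E = 6*(-5) = -30)
g(j, t) = 60 (g(j, t) = (2 - 4)*(-30) = -2*(-30) = 60)
(-17 - 1*18) + g(-1, 13)*9 = (-17 - 1*18) + 60*9 = (-17 - 18) + 540 = -35 + 540 = 505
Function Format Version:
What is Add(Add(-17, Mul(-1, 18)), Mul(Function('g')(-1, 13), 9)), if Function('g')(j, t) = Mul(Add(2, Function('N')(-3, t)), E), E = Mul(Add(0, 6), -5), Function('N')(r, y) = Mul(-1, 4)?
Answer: 505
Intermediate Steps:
Function('N')(r, y) = -4
E = -30 (E = Mul(6, -5) = -30)
Function('g')(j, t) = 60 (Function('g')(j, t) = Mul(Add(2, -4), -30) = Mul(-2, -30) = 60)
Add(Add(-17, Mul(-1, 18)), Mul(Function('g')(-1, 13), 9)) = Add(Add(-17, Mul(-1, 18)), Mul(60, 9)) = Add(Add(-17, -18), 540) = Add(-35, 540) = 505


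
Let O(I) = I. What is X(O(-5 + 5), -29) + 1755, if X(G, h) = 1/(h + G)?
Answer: 50894/29 ≈ 1755.0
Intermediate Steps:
X(G, h) = 1/(G + h)
X(O(-5 + 5), -29) + 1755 = 1/((-5 + 5) - 29) + 1755 = 1/(0 - 29) + 1755 = 1/(-29) + 1755 = -1/29 + 1755 = 50894/29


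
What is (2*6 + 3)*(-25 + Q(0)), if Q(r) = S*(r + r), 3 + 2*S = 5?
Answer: -375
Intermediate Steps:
S = 1 (S = -3/2 + (½)*5 = -3/2 + 5/2 = 1)
Q(r) = 2*r (Q(r) = 1*(r + r) = 1*(2*r) = 2*r)
(2*6 + 3)*(-25 + Q(0)) = (2*6 + 3)*(-25 + 2*0) = (12 + 3)*(-25 + 0) = 15*(-25) = -375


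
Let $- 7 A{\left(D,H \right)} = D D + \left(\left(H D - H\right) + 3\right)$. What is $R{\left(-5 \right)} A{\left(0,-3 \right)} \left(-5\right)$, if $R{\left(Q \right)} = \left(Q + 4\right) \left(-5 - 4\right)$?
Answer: $\frac{270}{7} \approx 38.571$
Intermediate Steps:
$A{\left(D,H \right)} = - \frac{3}{7} - \frac{D^{2}}{7} + \frac{H}{7} - \frac{D H}{7}$ ($A{\left(D,H \right)} = - \frac{D D + \left(\left(H D - H\right) + 3\right)}{7} = - \frac{D^{2} + \left(\left(D H - H\right) + 3\right)}{7} = - \frac{D^{2} + \left(\left(- H + D H\right) + 3\right)}{7} = - \frac{D^{2} + \left(3 - H + D H\right)}{7} = - \frac{3 + D^{2} - H + D H}{7} = - \frac{3}{7} - \frac{D^{2}}{7} + \frac{H}{7} - \frac{D H}{7}$)
$R{\left(Q \right)} = -36 - 9 Q$ ($R{\left(Q \right)} = \left(4 + Q\right) \left(-9\right) = -36 - 9 Q$)
$R{\left(-5 \right)} A{\left(0,-3 \right)} \left(-5\right) = \left(-36 - -45\right) \left(- \frac{3}{7} - \frac{0^{2}}{7} + \frac{1}{7} \left(-3\right) - 0 \left(-3\right)\right) \left(-5\right) = \left(-36 + 45\right) \left(- \frac{3}{7} - 0 - \frac{3}{7} + 0\right) \left(-5\right) = 9 \left(- \frac{3}{7} + 0 - \frac{3}{7} + 0\right) \left(-5\right) = 9 \left(- \frac{6}{7}\right) \left(-5\right) = \left(- \frac{54}{7}\right) \left(-5\right) = \frac{270}{7}$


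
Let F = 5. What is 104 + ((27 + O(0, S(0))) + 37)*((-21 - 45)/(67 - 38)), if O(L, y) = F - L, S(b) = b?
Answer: -1538/29 ≈ -53.034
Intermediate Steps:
O(L, y) = 5 - L
104 + ((27 + O(0, S(0))) + 37)*((-21 - 45)/(67 - 38)) = 104 + ((27 + (5 - 1*0)) + 37)*((-21 - 45)/(67 - 38)) = 104 + ((27 + (5 + 0)) + 37)*(-66/29) = 104 + ((27 + 5) + 37)*(-66*1/29) = 104 + (32 + 37)*(-66/29) = 104 + 69*(-66/29) = 104 - 4554/29 = -1538/29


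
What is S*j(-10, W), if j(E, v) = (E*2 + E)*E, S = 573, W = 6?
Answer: 171900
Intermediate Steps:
j(E, v) = 3*E² (j(E, v) = (2*E + E)*E = (3*E)*E = 3*E²)
S*j(-10, W) = 573*(3*(-10)²) = 573*(3*100) = 573*300 = 171900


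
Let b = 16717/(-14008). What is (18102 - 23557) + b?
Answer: -76430357/14008 ≈ -5456.2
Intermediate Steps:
b = -16717/14008 (b = 16717*(-1/14008) = -16717/14008 ≈ -1.1934)
(18102 - 23557) + b = (18102 - 23557) - 16717/14008 = -5455 - 16717/14008 = -76430357/14008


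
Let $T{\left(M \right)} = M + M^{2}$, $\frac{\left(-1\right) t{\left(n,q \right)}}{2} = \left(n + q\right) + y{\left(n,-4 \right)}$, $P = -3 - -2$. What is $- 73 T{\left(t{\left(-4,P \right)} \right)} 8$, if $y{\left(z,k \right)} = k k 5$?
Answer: $-13052400$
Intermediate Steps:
$P = -1$ ($P = -3 + 2 = -1$)
$y{\left(z,k \right)} = 5 k^{2}$ ($y{\left(z,k \right)} = k^{2} \cdot 5 = 5 k^{2}$)
$t{\left(n,q \right)} = -160 - 2 n - 2 q$ ($t{\left(n,q \right)} = - 2 \left(\left(n + q\right) + 5 \left(-4\right)^{2}\right) = - 2 \left(\left(n + q\right) + 5 \cdot 16\right) = - 2 \left(\left(n + q\right) + 80\right) = - 2 \left(80 + n + q\right) = -160 - 2 n - 2 q$)
$- 73 T{\left(t{\left(-4,P \right)} \right)} 8 = - 73 \left(-160 - -8 - -2\right) \left(1 - 150\right) 8 = - 73 \left(-160 + 8 + 2\right) \left(1 + \left(-160 + 8 + 2\right)\right) 8 = - 73 \left(- 150 \left(1 - 150\right)\right) 8 = - 73 \left(\left(-150\right) \left(-149\right)\right) 8 = \left(-73\right) 22350 \cdot 8 = \left(-1631550\right) 8 = -13052400$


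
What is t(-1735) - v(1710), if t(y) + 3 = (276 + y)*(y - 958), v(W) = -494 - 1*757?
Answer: 3930335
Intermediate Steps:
v(W) = -1251 (v(W) = -494 - 757 = -1251)
t(y) = -3 + (-958 + y)*(276 + y) (t(y) = -3 + (276 + y)*(y - 958) = -3 + (276 + y)*(-958 + y) = -3 + (-958 + y)*(276 + y))
t(-1735) - v(1710) = (-264411 + (-1735)² - 682*(-1735)) - 1*(-1251) = (-264411 + 3010225 + 1183270) + 1251 = 3929084 + 1251 = 3930335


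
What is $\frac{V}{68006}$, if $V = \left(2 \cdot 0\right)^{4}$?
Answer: $0$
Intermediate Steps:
$V = 0$ ($V = 0^{4} = 0$)
$\frac{V}{68006} = \frac{0}{68006} = 0 \cdot \frac{1}{68006} = 0$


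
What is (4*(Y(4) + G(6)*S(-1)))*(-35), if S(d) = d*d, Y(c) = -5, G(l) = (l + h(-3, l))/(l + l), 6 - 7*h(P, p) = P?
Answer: 615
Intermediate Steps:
h(P, p) = 6/7 - P/7
G(l) = (9/7 + l)/(2*l) (G(l) = (l + (6/7 - ⅐*(-3)))/(l + l) = (l + (6/7 + 3/7))/((2*l)) = (l + 9/7)*(1/(2*l)) = (9/7 + l)*(1/(2*l)) = (9/7 + l)/(2*l))
S(d) = d²
(4*(Y(4) + G(6)*S(-1)))*(-35) = (4*(-5 + ((1/14)*(9 + 7*6)/6)*(-1)²))*(-35) = (4*(-5 + ((1/14)*(⅙)*(9 + 42))*1))*(-35) = (4*(-5 + ((1/14)*(⅙)*51)*1))*(-35) = (4*(-5 + (17/28)*1))*(-35) = (4*(-5 + 17/28))*(-35) = (4*(-123/28))*(-35) = -123/7*(-35) = 615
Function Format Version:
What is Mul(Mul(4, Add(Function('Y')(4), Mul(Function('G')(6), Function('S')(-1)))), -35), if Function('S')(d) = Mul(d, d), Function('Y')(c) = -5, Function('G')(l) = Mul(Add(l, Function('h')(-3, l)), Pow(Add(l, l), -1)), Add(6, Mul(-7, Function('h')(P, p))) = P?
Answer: 615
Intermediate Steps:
Function('h')(P, p) = Add(Rational(6, 7), Mul(Rational(-1, 7), P))
Function('G')(l) = Mul(Rational(1, 2), Pow(l, -1), Add(Rational(9, 7), l)) (Function('G')(l) = Mul(Add(l, Add(Rational(6, 7), Mul(Rational(-1, 7), -3))), Pow(Add(l, l), -1)) = Mul(Add(l, Add(Rational(6, 7), Rational(3, 7))), Pow(Mul(2, l), -1)) = Mul(Add(l, Rational(9, 7)), Mul(Rational(1, 2), Pow(l, -1))) = Mul(Add(Rational(9, 7), l), Mul(Rational(1, 2), Pow(l, -1))) = Mul(Rational(1, 2), Pow(l, -1), Add(Rational(9, 7), l)))
Function('S')(d) = Pow(d, 2)
Mul(Mul(4, Add(Function('Y')(4), Mul(Function('G')(6), Function('S')(-1)))), -35) = Mul(Mul(4, Add(-5, Mul(Mul(Rational(1, 14), Pow(6, -1), Add(9, Mul(7, 6))), Pow(-1, 2)))), -35) = Mul(Mul(4, Add(-5, Mul(Mul(Rational(1, 14), Rational(1, 6), Add(9, 42)), 1))), -35) = Mul(Mul(4, Add(-5, Mul(Mul(Rational(1, 14), Rational(1, 6), 51), 1))), -35) = Mul(Mul(4, Add(-5, Mul(Rational(17, 28), 1))), -35) = Mul(Mul(4, Add(-5, Rational(17, 28))), -35) = Mul(Mul(4, Rational(-123, 28)), -35) = Mul(Rational(-123, 7), -35) = 615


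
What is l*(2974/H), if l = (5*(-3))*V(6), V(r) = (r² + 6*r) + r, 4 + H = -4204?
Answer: 869895/1052 ≈ 826.90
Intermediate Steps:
H = -4208 (H = -4 - 4204 = -4208)
V(r) = r² + 7*r
l = -1170 (l = (5*(-3))*(6*(7 + 6)) = -90*13 = -15*78 = -1170)
l*(2974/H) = -3479580/(-4208) = -3479580*(-1)/4208 = -1170*(-1487/2104) = 869895/1052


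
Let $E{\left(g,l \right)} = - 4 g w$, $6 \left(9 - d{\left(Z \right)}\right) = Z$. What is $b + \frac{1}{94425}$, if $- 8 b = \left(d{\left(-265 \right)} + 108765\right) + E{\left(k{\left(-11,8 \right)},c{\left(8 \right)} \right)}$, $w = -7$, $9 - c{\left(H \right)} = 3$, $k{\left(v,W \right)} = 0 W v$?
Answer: $- \frac{20550310759}{1510800} \approx -13602.0$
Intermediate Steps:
$d{\left(Z \right)} = 9 - \frac{Z}{6}$
$k{\left(v,W \right)} = 0$ ($k{\left(v,W \right)} = 0 v = 0$)
$c{\left(H \right)} = 6$ ($c{\left(H \right)} = 9 - 3 = 6$)
$E{\left(g,l \right)} = 28 g$ ($E{\left(g,l \right)} = - 4 g \left(-7\right) = 28 g$)
$b = - \frac{652909}{48}$ ($b = - \frac{\left(\left(9 - - \frac{265}{6}\right) + 108765\right) + 28 \cdot 0}{8} = - \frac{\left(\left(9 + \frac{265}{6}\right) + 108765\right) + 0}{8} = - \frac{\left(\frac{319}{6} + 108765\right) + 0}{8} = - \frac{\frac{652909}{6} + 0}{8} = \left(- \frac{1}{8}\right) \frac{652909}{6} = - \frac{652909}{48} \approx -13602.0$)
$b + \frac{1}{94425} = - \frac{652909}{48} + \frac{1}{94425} = - \frac{20550310759}{1510800}$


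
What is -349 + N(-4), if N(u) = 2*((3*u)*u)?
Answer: -253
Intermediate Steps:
N(u) = 6*u² (N(u) = 2*(3*u²) = 6*u²)
-349 + N(-4) = -349 + 6*(-4)² = -349 + 6*16 = -349 + 96 = -253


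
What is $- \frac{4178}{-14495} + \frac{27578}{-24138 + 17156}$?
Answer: $- \frac{185286157}{50602045} \approx -3.6616$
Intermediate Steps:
$- \frac{4178}{-14495} + \frac{27578}{-24138 + 17156} = \left(-4178\right) \left(- \frac{1}{14495}\right) + \frac{27578}{-6982} = \frac{4178}{14495} + 27578 \left(- \frac{1}{6982}\right) = \frac{4178}{14495} - \frac{13789}{3491} = - \frac{185286157}{50602045}$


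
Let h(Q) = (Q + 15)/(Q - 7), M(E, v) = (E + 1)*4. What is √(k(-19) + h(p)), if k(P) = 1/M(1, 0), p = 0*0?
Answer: I*√1582/28 ≈ 1.4205*I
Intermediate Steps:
M(E, v) = 4 + 4*E (M(E, v) = (1 + E)*4 = 4 + 4*E)
p = 0
k(P) = ⅛ (k(P) = 1/(4 + 4*1) = 1/(4 + 4) = 1/8 = ⅛)
h(Q) = (15 + Q)/(-7 + Q)
√(k(-19) + h(p)) = √(⅛ + (15 + 0)/(-7 + 0)) = √(⅛ + 15/(-7)) = √(⅛ - ⅐*15) = √(⅛ - 15/7) = √(-113/56) = I*√1582/28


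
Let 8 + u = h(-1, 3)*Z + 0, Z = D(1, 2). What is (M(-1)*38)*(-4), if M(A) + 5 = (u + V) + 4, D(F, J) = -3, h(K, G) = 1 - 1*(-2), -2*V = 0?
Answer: 2736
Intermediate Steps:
V = 0 (V = -1/2*0 = 0)
h(K, G) = 3 (h(K, G) = 1 + 2 = 3)
Z = -3
u = -17 (u = -8 + (3*(-3) + 0) = -8 + (-9 + 0) = -8 - 9 = -17)
M(A) = -18 (M(A) = -5 + ((-17 + 0) + 4) = -5 + (-17 + 4) = -5 - 13 = -18)
(M(-1)*38)*(-4) = -18*38*(-4) = -684*(-4) = 2736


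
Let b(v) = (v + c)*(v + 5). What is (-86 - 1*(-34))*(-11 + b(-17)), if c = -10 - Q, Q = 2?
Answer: -17524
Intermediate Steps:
c = -12 (c = -10 - 1*2 = -10 - 2 = -12)
b(v) = (-12 + v)*(5 + v) (b(v) = (v - 12)*(v + 5) = (-12 + v)*(5 + v))
(-86 - 1*(-34))*(-11 + b(-17)) = (-86 - 1*(-34))*(-11 + (-60 + (-17)² - 7*(-17))) = (-86 + 34)*(-11 + (-60 + 289 + 119)) = -52*(-11 + 348) = -52*337 = -17524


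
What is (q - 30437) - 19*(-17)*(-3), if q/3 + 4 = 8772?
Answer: -5102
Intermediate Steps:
q = 26304 (q = -12 + 3*8772 = -12 + 26316 = 26304)
(q - 30437) - 19*(-17)*(-3) = (26304 - 30437) - 19*(-17)*(-3) = -4133 + 323*(-3) = -4133 - 969 = -5102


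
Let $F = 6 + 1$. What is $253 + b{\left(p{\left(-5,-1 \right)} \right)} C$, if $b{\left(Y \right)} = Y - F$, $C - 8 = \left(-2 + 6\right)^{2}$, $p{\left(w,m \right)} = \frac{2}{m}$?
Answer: $37$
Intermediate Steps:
$F = 7$
$C = 24$ ($C = 8 + \left(-2 + 6\right)^{2} = 8 + 4^{2} = 8 + 16 = 24$)
$b{\left(Y \right)} = -7 + Y$ ($b{\left(Y \right)} = Y - 7 = -7 + Y$)
$253 + b{\left(p{\left(-5,-1 \right)} \right)} C = 253 + \left(-7 + \frac{2}{-1}\right) 24 = 253 + \left(-7 + 2 \left(-1\right)\right) 24 = 253 + \left(-7 - 2\right) 24 = 253 - 216 = 37$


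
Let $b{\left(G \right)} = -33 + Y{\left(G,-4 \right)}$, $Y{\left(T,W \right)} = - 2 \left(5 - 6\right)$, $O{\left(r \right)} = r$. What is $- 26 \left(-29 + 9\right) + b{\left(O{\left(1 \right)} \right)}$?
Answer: $489$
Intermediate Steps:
$Y{\left(T,W \right)} = 2$ ($Y{\left(T,W \right)} = - 2 \left(5 - 6\right) = \left(-2\right) \left(-1\right) = 2$)
$b{\left(G \right)} = -31$ ($b{\left(G \right)} = -33 + 2 = -31$)
$- 26 \left(-29 + 9\right) + b{\left(O{\left(1 \right)} \right)} = - 26 \left(-29 + 9\right) - 31 = \left(-26\right) \left(-20\right) - 31 = 520 - 31 = 489$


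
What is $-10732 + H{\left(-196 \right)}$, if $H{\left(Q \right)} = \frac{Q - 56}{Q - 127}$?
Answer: $- \frac{3466184}{323} \approx -10731.0$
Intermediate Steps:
$H{\left(Q \right)} = \frac{-56 + Q}{-127 + Q}$
$-10732 + H{\left(-196 \right)} = -10732 + \frac{-56 - 196}{-127 - 196} = -10732 + \frac{1}{-323} \left(-252\right) = -10732 - - \frac{252}{323} = -10732 + \frac{252}{323} = - \frac{3466184}{323}$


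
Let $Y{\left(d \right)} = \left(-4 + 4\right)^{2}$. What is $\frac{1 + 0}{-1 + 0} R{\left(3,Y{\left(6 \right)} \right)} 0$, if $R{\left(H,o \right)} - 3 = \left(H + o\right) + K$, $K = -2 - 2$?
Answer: $0$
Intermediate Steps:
$Y{\left(d \right)} = 0$ ($Y{\left(d \right)} = 0^{2} = 0$)
$K = -4$
$R{\left(H,o \right)} = -1 + H + o$ ($R{\left(H,o \right)} = 3 - \left(4 - H - o\right) = 3 + \left(-4 + H + o\right) = -1 + H + o$)
$\frac{1 + 0}{-1 + 0} R{\left(3,Y{\left(6 \right)} \right)} 0 = \frac{1 + 0}{-1 + 0} \left(-1 + 3 + 0\right) 0 = 1 \frac{1}{-1} \cdot 2 \cdot 0 = 1 \left(-1\right) 2 \cdot 0 = \left(-1\right) 2 \cdot 0 = \left(-2\right) 0 = 0$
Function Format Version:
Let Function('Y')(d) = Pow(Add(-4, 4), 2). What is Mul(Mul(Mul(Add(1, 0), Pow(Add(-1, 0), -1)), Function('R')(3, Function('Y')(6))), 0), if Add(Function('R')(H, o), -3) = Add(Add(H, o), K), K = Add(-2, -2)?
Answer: 0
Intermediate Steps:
Function('Y')(d) = 0 (Function('Y')(d) = Pow(0, 2) = 0)
K = -4
Function('R')(H, o) = Add(-1, H, o) (Function('R')(H, o) = Add(3, Add(Add(H, o), -4)) = Add(3, Add(-4, H, o)) = Add(-1, H, o))
Mul(Mul(Mul(Add(1, 0), Pow(Add(-1, 0), -1)), Function('R')(3, Function('Y')(6))), 0) = Mul(Mul(Mul(Add(1, 0), Pow(Add(-1, 0), -1)), Add(-1, 3, 0)), 0) = Mul(Mul(Mul(1, Pow(-1, -1)), 2), 0) = Mul(Mul(Mul(1, -1), 2), 0) = Mul(Mul(-1, 2), 0) = Mul(-2, 0) = 0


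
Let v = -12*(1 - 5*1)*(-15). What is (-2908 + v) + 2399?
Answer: -1229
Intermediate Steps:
v = -720 (v = -12*(1 - 5)*(-15) = -12*(-4)*(-15) = 48*(-15) = -720)
(-2908 + v) + 2399 = (-2908 - 720) + 2399 = -3628 + 2399 = -1229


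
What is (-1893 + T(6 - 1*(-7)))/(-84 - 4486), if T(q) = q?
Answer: 188/457 ≈ 0.41138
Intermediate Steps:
(-1893 + T(6 - 1*(-7)))/(-84 - 4486) = (-1893 + (6 - 1*(-7)))/(-84 - 4486) = (-1893 + (6 + 7))/(-4570) = (-1893 + 13)*(-1/4570) = -1880*(-1/4570) = 188/457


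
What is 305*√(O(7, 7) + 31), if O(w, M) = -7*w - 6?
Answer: 610*I*√6 ≈ 1494.2*I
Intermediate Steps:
O(w, M) = -6 - 7*w
305*√(O(7, 7) + 31) = 305*√((-6 - 7*7) + 31) = 305*√((-6 - 49) + 31) = 305*√(-55 + 31) = 305*√(-24) = 305*(2*I*√6) = 610*I*√6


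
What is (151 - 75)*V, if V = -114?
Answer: -8664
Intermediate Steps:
(151 - 75)*V = (151 - 75)*(-114) = 76*(-114) = -8664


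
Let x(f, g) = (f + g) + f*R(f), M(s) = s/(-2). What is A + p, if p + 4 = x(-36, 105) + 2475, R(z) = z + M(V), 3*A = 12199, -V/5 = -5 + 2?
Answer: 24517/3 ≈ 8172.3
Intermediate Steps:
V = 15 (V = -5*(-5 + 2) = -5*(-3) = 15)
M(s) = -s/2 (M(s) = s*(-½) = -s/2)
A = 12199/3 (A = (⅓)*12199 = 12199/3 ≈ 4066.3)
R(z) = -15/2 + z (R(z) = z - ½*15 = z - 15/2 = -15/2 + z)
x(f, g) = f + g + f*(-15/2 + f) (x(f, g) = (f + g) + f*(-15/2 + f) = f + g + f*(-15/2 + f))
p = 4106 (p = -4 + ((105 + (-36)² - 13/2*(-36)) + 2475) = -4 + ((105 + 1296 + 234) + 2475) = -4 + (1635 + 2475) = -4 + 4110 = 4106)
A + p = 12199/3 + 4106 = 24517/3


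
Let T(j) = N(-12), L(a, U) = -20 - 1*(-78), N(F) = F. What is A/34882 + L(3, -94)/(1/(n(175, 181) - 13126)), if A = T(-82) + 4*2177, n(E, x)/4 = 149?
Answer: -12675067992/17441 ≈ -7.2674e+5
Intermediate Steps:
L(a, U) = 58 (L(a, U) = -20 + 78 = 58)
n(E, x) = 596 (n(E, x) = 4*149 = 596)
T(j) = -12
A = 8696 (A = -12 + 4*2177 = -12 + 8708 = 8696)
A/34882 + L(3, -94)/(1/(n(175, 181) - 13126)) = 8696/34882 + 58/(1/(596 - 13126)) = 8696*(1/34882) + 58/(1/(-12530)) = 4348/17441 + 58/(-1/12530) = 4348/17441 + 58*(-12530) = 4348/17441 - 726740 = -12675067992/17441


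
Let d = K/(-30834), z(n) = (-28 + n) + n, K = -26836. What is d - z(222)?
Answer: -6400054/15417 ≈ -415.13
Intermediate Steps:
z(n) = -28 + 2*n
d = 13418/15417 (d = -26836/(-30834) = -26836*(-1/30834) = 13418/15417 ≈ 0.87034)
d - z(222) = 13418/15417 - (-28 + 2*222) = 13418/15417 - (-28 + 444) = 13418/15417 - 1*416 = 13418/15417 - 416 = -6400054/15417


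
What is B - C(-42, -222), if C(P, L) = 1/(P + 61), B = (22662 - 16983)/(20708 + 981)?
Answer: 86212/412091 ≈ 0.20921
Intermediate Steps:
B = 5679/21689 ≈ 0.26184
C(P, L) = 1/(61 + P)
B - C(-42, -222) = 5679/21689 - 1/(61 - 42) = 5679/21689 - 1/19 = 86212/412091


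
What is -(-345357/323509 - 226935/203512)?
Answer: 143699808699/65837963608 ≈ 2.1826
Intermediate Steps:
-(-345357/323509 - 226935/203512) = -1*(-143699808699/65837963608) = 143699808699/65837963608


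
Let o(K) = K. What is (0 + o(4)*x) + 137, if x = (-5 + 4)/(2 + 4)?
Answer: 409/3 ≈ 136.33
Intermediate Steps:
x = -⅙ (x = -1/6 = -1*⅙ = -⅙ ≈ -0.16667)
(0 + o(4)*x) + 137 = (0 + 4*(-⅙)) + 137 = (0 - ⅔) + 137 = -⅔ + 137 = 409/3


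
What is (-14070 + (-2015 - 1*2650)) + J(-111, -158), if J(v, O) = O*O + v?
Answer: 6118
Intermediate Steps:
J(v, O) = v + O² (J(v, O) = O² + v = v + O²)
(-14070 + (-2015 - 1*2650)) + J(-111, -158) = (-14070 + (-2015 - 1*2650)) + (-111 + (-158)²) = (-14070 + (-2015 - 2650)) + (-111 + 24964) = (-14070 - 4665) + 24853 = -18735 + 24853 = 6118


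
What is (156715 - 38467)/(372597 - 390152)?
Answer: -118248/17555 ≈ -6.7359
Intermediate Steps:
(156715 - 38467)/(372597 - 390152) = 118248/(-17555) = 118248*(-1/17555) = -118248/17555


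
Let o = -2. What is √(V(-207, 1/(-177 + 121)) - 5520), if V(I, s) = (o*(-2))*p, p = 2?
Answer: 2*I*√1378 ≈ 74.243*I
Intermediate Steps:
V(I, s) = 8 (V(I, s) = -2*(-2)*2 = 4*2 = 8)
√(V(-207, 1/(-177 + 121)) - 5520) = √(8 - 5520) = √(-5512) = 2*I*√1378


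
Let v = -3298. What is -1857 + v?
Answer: -5155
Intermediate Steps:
-1857 + v = -1857 - 3298 = -5155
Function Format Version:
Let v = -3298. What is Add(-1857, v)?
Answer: -5155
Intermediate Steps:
Add(-1857, v) = Add(-1857, -3298) = -5155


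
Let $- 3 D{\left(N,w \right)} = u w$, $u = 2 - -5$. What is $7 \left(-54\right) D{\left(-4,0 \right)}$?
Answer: $0$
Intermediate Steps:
$u = 7$ ($u = 2 + 5 = 7$)
$D{\left(N,w \right)} = - \frac{7 w}{3}$
$7 \left(-54\right) D{\left(-4,0 \right)} = 7 \left(-54\right) \left(\left(- \frac{7}{3}\right) 0\right) = \left(-378\right) 0 = 0$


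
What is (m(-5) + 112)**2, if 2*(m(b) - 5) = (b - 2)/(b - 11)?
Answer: 14070001/1024 ≈ 13740.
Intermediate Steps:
m(b) = 5 + (-2 + b)/(2*(-11 + b)) (m(b) = 5 + ((b - 2)/(b - 11))/2 = 5 + ((-2 + b)/(-11 + b))/2 = 5 + (-2 + b)/(2*(-11 + b)))
(m(-5) + 112)**2 = ((-112 + 11*(-5))/(2*(-11 - 5)) + 112)**2 = ((1/2)*(-112 - 55)/(-16) + 112)**2 = ((1/2)*(-1/16)*(-167) + 112)**2 = (167/32 + 112)**2 = (3751/32)**2 = 14070001/1024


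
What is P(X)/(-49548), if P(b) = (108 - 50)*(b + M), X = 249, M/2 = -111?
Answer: -261/8258 ≈ -0.031606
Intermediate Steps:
M = -222 (M = 2*(-111) = -222)
P(b) = -12876 + 58*b (P(b) = (108 - 50)*(b - 222) = 58*(-222 + b) = -12876 + 58*b)
P(X)/(-49548) = (-12876 + 58*249)/(-49548) = (-12876 + 14442)*(-1/49548) = 1566*(-1/49548) = -261/8258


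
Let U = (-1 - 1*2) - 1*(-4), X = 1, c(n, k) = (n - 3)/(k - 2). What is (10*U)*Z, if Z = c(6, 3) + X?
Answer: 40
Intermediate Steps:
c(n, k) = (-3 + n)/(-2 + k)
Z = 4 (Z = (-3 + 6)/(-2 + 3) + 1 = 3/1 + 1 = 1*3 + 1 = 3 + 1 = 4)
U = 1 (U = (-1 - 2) + 4 = -3 + 4 = 1)
(10*U)*Z = (10*1)*4 = 10*4 = 40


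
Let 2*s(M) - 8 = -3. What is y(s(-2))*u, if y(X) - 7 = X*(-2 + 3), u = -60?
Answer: -570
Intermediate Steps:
s(M) = 5/2 (s(M) = 4 + (½)*(-3) = 4 - 3/2 = 5/2)
y(X) = 7 + X (y(X) = 7 + X*(-2 + 3) = 7 + X*1 = 7 + X)
y(s(-2))*u = (7 + 5/2)*(-60) = (19/2)*(-60) = -570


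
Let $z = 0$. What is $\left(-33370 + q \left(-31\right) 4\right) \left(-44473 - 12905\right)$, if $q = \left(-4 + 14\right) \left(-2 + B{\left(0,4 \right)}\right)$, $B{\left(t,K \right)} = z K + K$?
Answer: $2057001300$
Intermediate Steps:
$B{\left(t,K \right)} = K$ ($B{\left(t,K \right)} = 0 K + K = 0 + K = K$)
$q = 20$ ($q = \left(-4 + 14\right) \left(-2 + 4\right) = 10 \cdot 2 = 20$)
$\left(-33370 + q \left(-31\right) 4\right) \left(-44473 - 12905\right) = \left(-33370 + 20 \left(-31\right) 4\right) \left(-44473 - 12905\right) = \left(-33370 - 2480\right) \left(-57378\right) = \left(-35850\right) \left(-57378\right) = 2057001300$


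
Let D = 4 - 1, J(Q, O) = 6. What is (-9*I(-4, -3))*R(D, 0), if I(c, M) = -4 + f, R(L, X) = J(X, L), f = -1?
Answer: 270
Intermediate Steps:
D = 3
R(L, X) = 6
I(c, M) = -5 (I(c, M) = -4 - 1 = -5)
(-9*I(-4, -3))*R(D, 0) = -9*(-5)*6 = 45*6 = 270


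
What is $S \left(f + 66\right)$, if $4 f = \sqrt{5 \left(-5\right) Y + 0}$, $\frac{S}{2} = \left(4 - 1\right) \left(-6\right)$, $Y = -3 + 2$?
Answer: $-2421$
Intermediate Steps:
$Y = -1$
$S = -36$ ($S = 2 \left(4 - 1\right) \left(-6\right) = 2 \cdot 3 \left(-6\right) = 2 \left(-18\right) = -36$)
$f = \frac{5}{4}$ ($f = \frac{\sqrt{5 \left(-5\right) \left(-1\right) + 0}}{4} = \frac{\sqrt{\left(-25\right) \left(-1\right) + 0}}{4} = \frac{\sqrt{25 + 0}}{4} = \frac{\sqrt{25}}{4} = \frac{1}{4} \cdot 5 = \frac{5}{4} \approx 1.25$)
$S \left(f + 66\right) = - 36 \left(\frac{5}{4} + 66\right) = \left(-36\right) \frac{269}{4} = -2421$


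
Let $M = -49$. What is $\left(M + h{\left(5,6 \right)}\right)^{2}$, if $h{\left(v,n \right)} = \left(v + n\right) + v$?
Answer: $1089$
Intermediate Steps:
$h{\left(v,n \right)} = n + 2 v$ ($h{\left(v,n \right)} = \left(n + v\right) + v = n + 2 v$)
$\left(M + h{\left(5,6 \right)}\right)^{2} = \left(-49 + \left(6 + 2 \cdot 5\right)\right)^{2} = \left(-49 + \left(6 + 10\right)\right)^{2} = \left(-49 + 16\right)^{2} = \left(-33\right)^{2} = 1089$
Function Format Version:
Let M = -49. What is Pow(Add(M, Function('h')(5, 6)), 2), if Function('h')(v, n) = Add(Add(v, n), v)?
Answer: 1089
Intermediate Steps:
Function('h')(v, n) = Add(n, Mul(2, v)) (Function('h')(v, n) = Add(Add(n, v), v) = Add(n, Mul(2, v)))
Pow(Add(M, Function('h')(5, 6)), 2) = Pow(Add(-49, Add(6, Mul(2, 5))), 2) = Pow(Add(-49, Add(6, 10)), 2) = Pow(Add(-49, 16), 2) = Pow(-33, 2) = 1089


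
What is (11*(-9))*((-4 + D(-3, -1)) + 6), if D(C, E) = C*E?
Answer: -495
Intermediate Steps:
(11*(-9))*((-4 + D(-3, -1)) + 6) = (11*(-9))*((-4 - 3*(-1)) + 6) = -99*((-4 + 3) + 6) = -99*(-1 + 6) = -99*5 = -495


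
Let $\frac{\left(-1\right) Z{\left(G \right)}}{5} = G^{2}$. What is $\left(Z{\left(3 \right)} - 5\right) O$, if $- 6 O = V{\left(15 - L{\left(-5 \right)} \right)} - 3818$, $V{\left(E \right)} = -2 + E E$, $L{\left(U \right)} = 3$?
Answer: $- \frac{91900}{3} \approx -30633.0$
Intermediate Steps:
$Z{\left(G \right)} = - 5 G^{2}$
$V{\left(E \right)} = -2 + E^{2}$
$O = \frac{1838}{3}$ ($O = - \frac{\left(-2 + \left(15 - 3\right)^{2}\right) - 3818}{6} = - \frac{\left(-2 + 12^{2}\right) - 3818}{6} = - \frac{\left(-2 + 144\right) - 3818}{6} = - \frac{142 - 3818}{6} = \left(- \frac{1}{6}\right) \left(-3676\right) = \frac{1838}{3} \approx 612.67$)
$\left(Z{\left(3 \right)} - 5\right) O = \left(- 5 \cdot 3^{2} - 5\right) \frac{1838}{3} = \left(\left(-5\right) 9 - 5\right) \frac{1838}{3} = \left(-45 - 5\right) \frac{1838}{3} = \left(-50\right) \frac{1838}{3} = - \frac{91900}{3}$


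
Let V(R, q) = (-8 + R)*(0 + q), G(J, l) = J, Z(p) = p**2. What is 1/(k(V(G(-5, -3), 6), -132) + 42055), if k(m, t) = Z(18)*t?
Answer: -1/713 ≈ -0.0014025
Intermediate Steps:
V(R, q) = q*(-8 + R) (V(R, q) = (-8 + R)*q = q*(-8 + R))
k(m, t) = 324*t (k(m, t) = 18**2*t = 324*t)
1/(k(V(G(-5, -3), 6), -132) + 42055) = 1/(324*(-132) + 42055) = 1/(-42768 + 42055) = 1/(-713) = -1/713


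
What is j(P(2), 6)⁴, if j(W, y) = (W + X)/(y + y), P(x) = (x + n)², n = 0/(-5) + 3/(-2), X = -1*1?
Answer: 1/65536 ≈ 1.5259e-5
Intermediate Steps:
X = -1
n = -3/2 (n = 0*(-⅕) + 3*(-½) = 0 - 3/2 = -3/2 ≈ -1.5000)
P(x) = (-3/2 + x)² (P(x) = (x - 3/2)² = (-3/2 + x)²)
j(W, y) = (-1 + W)/(2*y) (j(W, y) = (W - 1)/(y + y) = (-1 + W)/((2*y)) = (-1 + W)*(1/(2*y)) = (-1 + W)/(2*y))
j(P(2), 6)⁴ = ((½)*(-1 + (-3 + 2*2)²/4)/6)⁴ = ((½)*(⅙)*(-1 + (-3 + 4)²/4))⁴ = ((½)*(⅙)*(-1 + (¼)*1²))⁴ = ((½)*(⅙)*(-1 + (¼)*1))⁴ = ((½)*(⅙)*(-1 + ¼))⁴ = ((½)*(⅙)*(-¾))⁴ = (-1/16)⁴ = 1/65536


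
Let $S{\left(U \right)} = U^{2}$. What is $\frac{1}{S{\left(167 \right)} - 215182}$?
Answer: $- \frac{1}{187293} \approx -5.3392 \cdot 10^{-6}$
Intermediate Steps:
$\frac{1}{S{\left(167 \right)} - 215182} = \frac{1}{167^{2} - 215182} = \frac{1}{27889 - 215182} = \frac{1}{-187293} = - \frac{1}{187293}$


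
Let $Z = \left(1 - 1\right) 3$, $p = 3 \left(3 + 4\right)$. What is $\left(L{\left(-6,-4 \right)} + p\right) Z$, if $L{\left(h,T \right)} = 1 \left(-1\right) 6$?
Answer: $0$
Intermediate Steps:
$L{\left(h,T \right)} = -6$ ($L{\left(h,T \right)} = \left(-1\right) 6 = -6$)
$p = 21$ ($p = 3 \cdot 7 = 21$)
$Z = 0$ ($Z = 0 \cdot 3 = 0$)
$\left(L{\left(-6,-4 \right)} + p\right) Z = \left(-6 + 21\right) 0 = 15 \cdot 0 = 0$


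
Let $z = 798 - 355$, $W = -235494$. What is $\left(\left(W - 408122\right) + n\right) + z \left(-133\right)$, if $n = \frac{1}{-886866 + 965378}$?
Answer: $- \frac{55157427919}{78512} \approx -7.0254 \cdot 10^{5}$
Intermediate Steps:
$z = 443$ ($z = 798 - 355 = 443$)
$n = \frac{1}{78512} \approx 1.2737 \cdot 10^{-5}$
$\left(\left(W - 408122\right) + n\right) + z \left(-133\right) = \left(\left(-235494 - 408122\right) + \frac{1}{78512}\right) + 443 \left(-133\right) = \left(\left(-235494 - 408122\right) + \frac{1}{78512}\right) - 58919 = \left(-643616 + \frac{1}{78512}\right) - 58919 = - \frac{50531579391}{78512} - 58919 = - \frac{55157427919}{78512}$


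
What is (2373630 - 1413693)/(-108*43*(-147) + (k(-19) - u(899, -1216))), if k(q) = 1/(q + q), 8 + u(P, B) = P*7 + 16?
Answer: 12159202/8567315 ≈ 1.4193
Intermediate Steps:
u(P, B) = 8 + 7*P (u(P, B) = -8 + (P*7 + 16) = -8 + (7*P + 16) = -8 + (16 + 7*P) = 8 + 7*P)
k(q) = 1/(2*q)
(2373630 - 1413693)/(-108*43*(-147) + (k(-19) - u(899, -1216))) = (2373630 - 1413693)/(-108*43*(-147) + ((1/2)/(-19) - (8 + 7*899))) = 959937/(-4644*(-147) + ((1/2)*(-1/19) - (8 + 6293))) = 959937/(682668 + (-1/38 - 1*6301)) = 959937/(682668 + (-1/38 - 6301)) = 959937/(682668 - 239439/38) = 959937/(25701945/38) = 959937*(38/25701945) = 12159202/8567315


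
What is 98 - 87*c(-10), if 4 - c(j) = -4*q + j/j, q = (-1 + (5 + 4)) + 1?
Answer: -3295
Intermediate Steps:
q = 9 (q = (-1 + 9) + 1 = 8 + 1 = 9)
c(j) = 39 (c(j) = 4 - (-4*9 + j/j) = 4 - (-36 + 1) = 4 - 1*(-35) = 4 + 35 = 39)
98 - 87*c(-10) = 98 - 87*39 = 98 - 3393 = -3295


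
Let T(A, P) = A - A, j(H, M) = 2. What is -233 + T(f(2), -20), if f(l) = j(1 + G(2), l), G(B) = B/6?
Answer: -233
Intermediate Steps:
G(B) = B/6 (G(B) = B*(1/6) = B/6)
f(l) = 2
T(A, P) = 0
-233 + T(f(2), -20) = -233 + 0 = -233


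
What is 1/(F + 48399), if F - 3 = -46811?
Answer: 1/1591 ≈ 0.00062854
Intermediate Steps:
F = -46808 (F = 3 - 46811 = -46808)
1/(F + 48399) = 1/(-46808 + 48399) = 1/1591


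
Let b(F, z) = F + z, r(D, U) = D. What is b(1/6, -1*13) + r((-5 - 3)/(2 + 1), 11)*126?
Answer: -2093/6 ≈ -348.83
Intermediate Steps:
b(1/6, -1*13) + r((-5 - 3)/(2 + 1), 11)*126 = (1/6 - 1*13) + ((-5 - 3)/(2 + 1))*126 = (⅙ - 13) - 8/3*126 = -77/6 - 8*⅓*126 = -77/6 - 8/3*126 = -77/6 - 336 = -2093/6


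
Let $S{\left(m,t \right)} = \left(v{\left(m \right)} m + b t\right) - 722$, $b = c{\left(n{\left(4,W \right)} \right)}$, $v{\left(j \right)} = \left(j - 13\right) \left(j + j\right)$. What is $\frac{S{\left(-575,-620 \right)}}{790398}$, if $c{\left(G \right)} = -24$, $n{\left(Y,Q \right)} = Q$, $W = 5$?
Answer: $- \frac{194400421}{395199} \approx -491.91$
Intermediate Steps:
$v{\left(j \right)} = 2 j \left(-13 + j\right)$ ($v{\left(j \right)} = \left(-13 + j\right) 2 j = 2 j \left(-13 + j\right)$)
$b = -24$
$S{\left(m,t \right)} = -722 - 24 t + 2 m^{2} \left(-13 + m\right)$ ($S{\left(m,t \right)} = \left(2 m \left(-13 + m\right) m - 24 t\right) - 722 = \left(2 m^{2} \left(-13 + m\right) - 24 t\right) - 722 = \left(- 24 t + 2 m^{2} \left(-13 + m\right)\right) - 722 = -722 - 24 t + 2 m^{2} \left(-13 + m\right)$)
$\frac{S{\left(-575,-620 \right)}}{790398} = \frac{-722 - -14880 + 2 \left(-575\right)^{2} \left(-13 - 575\right)}{790398} = \left(-722 + 14880 + 2 \cdot 330625 \left(-588\right)\right) \frac{1}{790398} = \left(-722 + 14880 - 388815000\right) \frac{1}{790398} = \left(-388800842\right) \frac{1}{790398} = - \frac{194400421}{395199}$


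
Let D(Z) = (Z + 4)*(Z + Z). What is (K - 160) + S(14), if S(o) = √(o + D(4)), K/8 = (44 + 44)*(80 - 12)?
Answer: 47712 + √78 ≈ 47721.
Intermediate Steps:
D(Z) = 2*Z*(4 + Z) (D(Z) = (4 + Z)*(2*Z) = 2*Z*(4 + Z))
K = 47872 (K = 8*((44 + 44)*(80 - 12)) = 8*(88*68) = 8*5984 = 47872)
S(o) = √(64 + o) (S(o) = √(o + 2*4*(4 + 4)) = √(o + 2*4*8) = √(o + 64) = √(64 + o))
(K - 160) + S(14) = (47872 - 160) + √(64 + 14) = 47712 + √78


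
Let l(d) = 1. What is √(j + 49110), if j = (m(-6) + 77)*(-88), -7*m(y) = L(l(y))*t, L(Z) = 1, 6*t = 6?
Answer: 13*√12278/7 ≈ 205.78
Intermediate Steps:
t = 1 (t = (⅙)*6 = 1)
m(y) = -⅐ (m(y) = -1/7 = -⅐*1 = -⅐)
j = -47344/7 (j = (-⅐ + 77)*(-88) = (538/7)*(-88) = -47344/7 ≈ -6763.4)
√(j + 49110) = √(-47344/7 + 49110) = √(296426/7) = 13*√12278/7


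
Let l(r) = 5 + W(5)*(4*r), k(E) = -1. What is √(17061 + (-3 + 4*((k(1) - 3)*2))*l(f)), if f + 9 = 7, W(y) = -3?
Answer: √16046 ≈ 126.67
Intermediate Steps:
f = -2 (f = -9 + 7 = -2)
l(r) = 5 - 12*r
√(17061 + (-3 + 4*((k(1) - 3)*2))*l(f)) = √(17061 + (-3 + 4*((-1 - 3)*2))*(5 - 12*(-2))) = √(17061 + (-3 + 4*(-4*2))*(5 + 24)) = √(17061 + (-3 + 4*(-8))*29) = √(17061 + (-3 - 32)*29) = √(17061 - 35*29) = √(17061 - 1015) = √16046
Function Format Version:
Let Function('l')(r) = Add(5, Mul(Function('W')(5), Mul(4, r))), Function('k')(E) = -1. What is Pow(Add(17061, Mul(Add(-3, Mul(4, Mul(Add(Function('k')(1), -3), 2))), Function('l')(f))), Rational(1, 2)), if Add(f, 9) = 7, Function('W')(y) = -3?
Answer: Pow(16046, Rational(1, 2)) ≈ 126.67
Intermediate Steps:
f = -2 (f = Add(-9, 7) = -2)
Function('l')(r) = Add(5, Mul(-12, r)) (Function('l')(r) = Add(5, Mul(-3, Mul(4, r))) = Add(5, Mul(-12, r)))
Pow(Add(17061, Mul(Add(-3, Mul(4, Mul(Add(Function('k')(1), -3), 2))), Function('l')(f))), Rational(1, 2)) = Pow(Add(17061, Mul(Add(-3, Mul(4, Mul(Add(-1, -3), 2))), Add(5, Mul(-12, -2)))), Rational(1, 2)) = Pow(Add(17061, Mul(Add(-3, Mul(4, Mul(-4, 2))), Add(5, 24))), Rational(1, 2)) = Pow(Add(17061, Mul(Add(-3, Mul(4, -8)), 29)), Rational(1, 2)) = Pow(Add(17061, Mul(Add(-3, -32), 29)), Rational(1, 2)) = Pow(Add(17061, Mul(-35, 29)), Rational(1, 2)) = Pow(Add(17061, -1015), Rational(1, 2)) = Pow(16046, Rational(1, 2))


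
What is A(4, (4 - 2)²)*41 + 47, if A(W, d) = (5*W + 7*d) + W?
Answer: 2179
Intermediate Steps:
A(W, d) = 6*W + 7*d
A(4, (4 - 2)²)*41 + 47 = (6*4 + 7*(4 - 2)²)*41 + 47 = (24 + 7*2²)*41 + 47 = (24 + 7*4)*41 + 47 = (24 + 28)*41 + 47 = 52*41 + 47 = 2132 + 47 = 2179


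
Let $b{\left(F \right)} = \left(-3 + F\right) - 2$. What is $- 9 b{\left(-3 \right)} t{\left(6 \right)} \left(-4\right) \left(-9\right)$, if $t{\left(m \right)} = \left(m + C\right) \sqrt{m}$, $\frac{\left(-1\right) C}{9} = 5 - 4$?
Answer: $- 7776 \sqrt{6} \approx -19047.0$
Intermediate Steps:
$b{\left(F \right)} = -5 + F$
$C = -9$ ($C = - 9 \left(5 - 4\right) = \left(-9\right) 1 = -9$)
$t{\left(m \right)} = \sqrt{m} \left(-9 + m\right)$ ($t{\left(m \right)} = \left(m - 9\right) \sqrt{m} = \left(-9 + m\right) \sqrt{m} = \sqrt{m} \left(-9 + m\right)$)
$- 9 b{\left(-3 \right)} t{\left(6 \right)} \left(-4\right) \left(-9\right) = - 9 \left(-5 - 3\right) \sqrt{6} \left(-9 + 6\right) \left(-4\right) \left(-9\right) = - 9 - 8 \sqrt{6} \left(-3\right) \left(-4\right) \left(-9\right) = - 9 - 8 \left(- 3 \sqrt{6}\right) \left(-4\right) \left(-9\right) = - 9 \cdot 24 \sqrt{6} \left(-4\right) \left(-9\right) = - 9 \left(- 96 \sqrt{6}\right) \left(-9\right) = 864 \sqrt{6} \left(-9\right) = - 7776 \sqrt{6}$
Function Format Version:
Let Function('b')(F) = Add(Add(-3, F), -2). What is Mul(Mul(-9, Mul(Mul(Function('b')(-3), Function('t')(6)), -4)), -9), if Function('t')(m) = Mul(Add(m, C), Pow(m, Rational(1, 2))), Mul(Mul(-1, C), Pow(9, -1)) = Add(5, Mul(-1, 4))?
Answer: Mul(-7776, Pow(6, Rational(1, 2))) ≈ -19047.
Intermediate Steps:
Function('b')(F) = Add(-5, F)
C = -9 (C = Mul(-9, Add(5, Mul(-1, 4))) = Mul(-9, Add(5, -4)) = Mul(-9, 1) = -9)
Function('t')(m) = Mul(Pow(m, Rational(1, 2)), Add(-9, m)) (Function('t')(m) = Mul(Add(m, -9), Pow(m, Rational(1, 2))) = Mul(Add(-9, m), Pow(m, Rational(1, 2))) = Mul(Pow(m, Rational(1, 2)), Add(-9, m)))
Mul(Mul(-9, Mul(Mul(Function('b')(-3), Function('t')(6)), -4)), -9) = Mul(Mul(-9, Mul(Mul(Add(-5, -3), Mul(Pow(6, Rational(1, 2)), Add(-9, 6))), -4)), -9) = Mul(Mul(-9, Mul(Mul(-8, Mul(Pow(6, Rational(1, 2)), -3)), -4)), -9) = Mul(Mul(-9, Mul(Mul(-8, Mul(-3, Pow(6, Rational(1, 2)))), -4)), -9) = Mul(Mul(-9, Mul(Mul(24, Pow(6, Rational(1, 2))), -4)), -9) = Mul(Mul(-9, Mul(-96, Pow(6, Rational(1, 2)))), -9) = Mul(Mul(864, Pow(6, Rational(1, 2))), -9) = Mul(-7776, Pow(6, Rational(1, 2)))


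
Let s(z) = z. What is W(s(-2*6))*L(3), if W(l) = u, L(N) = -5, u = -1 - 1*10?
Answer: 55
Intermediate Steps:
u = -11 (u = -1 - 10 = -11)
W(l) = -11
W(s(-2*6))*L(3) = -11*(-5) = 55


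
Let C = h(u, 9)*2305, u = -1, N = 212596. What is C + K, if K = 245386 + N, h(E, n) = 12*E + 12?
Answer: 457982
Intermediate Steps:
h(E, n) = 12 + 12*E
C = 0 (C = (12 + 12*(-1))*2305 = (12 - 12)*2305 = 0*2305 = 0)
K = 457982 (K = 245386 + 212596 = 457982)
C + K = 0 + 457982 = 457982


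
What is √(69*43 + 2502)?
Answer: √5469 ≈ 73.953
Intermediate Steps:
√(69*43 + 2502) = √(2967 + 2502) = √5469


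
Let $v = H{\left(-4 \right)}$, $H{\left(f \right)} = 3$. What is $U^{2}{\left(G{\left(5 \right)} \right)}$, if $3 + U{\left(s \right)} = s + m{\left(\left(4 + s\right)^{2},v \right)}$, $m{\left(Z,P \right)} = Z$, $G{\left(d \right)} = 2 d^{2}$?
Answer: $8779369$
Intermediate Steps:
$v = 3$
$U{\left(s \right)} = -3 + s + \left(4 + s\right)^{2}$ ($U{\left(s \right)} = -3 + \left(s + \left(4 + s\right)^{2}\right) = -3 + s + \left(4 + s\right)^{2}$)
$U^{2}{\left(G{\left(5 \right)} \right)} = \left(-3 + 2 \cdot 5^{2} + \left(4 + 2 \cdot 5^{2}\right)^{2}\right)^{2} = \left(-3 + 2 \cdot 25 + \left(4 + 2 \cdot 25\right)^{2}\right)^{2} = \left(-3 + 50 + \left(4 + 50\right)^{2}\right)^{2} = \left(-3 + 50 + 54^{2}\right)^{2} = \left(-3 + 50 + 2916\right)^{2} = 2963^{2} = 8779369$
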